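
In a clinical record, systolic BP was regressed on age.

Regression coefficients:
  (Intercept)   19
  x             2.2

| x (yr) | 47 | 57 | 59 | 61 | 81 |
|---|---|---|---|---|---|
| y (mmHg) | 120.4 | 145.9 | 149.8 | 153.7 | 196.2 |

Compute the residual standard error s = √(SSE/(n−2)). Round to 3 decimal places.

x=47: ŷ = 19 + 2.2·47 = 122.4; e = 120.4 − 122.4 = -2
x=57: ŷ = 19 + 2.2·57 = 144.4; e = 145.9 − 144.4 = 1.5
x=59: ŷ = 19 + 2.2·59 = 148.8; e = 149.8 − 148.8 = 1
x=61: ŷ = 19 + 2.2·61 = 153.2; e = 153.7 − 153.2 = 0.5
x=81: ŷ = 19 + 2.2·81 = 197.2; e = 196.2 − 197.2 = -1
SSE = 4 + 2.25 + 1 + 0.25 + 1 = 8.5
s = √(8.5/3) = √2.83333 ≈ 1.683

s = 1.683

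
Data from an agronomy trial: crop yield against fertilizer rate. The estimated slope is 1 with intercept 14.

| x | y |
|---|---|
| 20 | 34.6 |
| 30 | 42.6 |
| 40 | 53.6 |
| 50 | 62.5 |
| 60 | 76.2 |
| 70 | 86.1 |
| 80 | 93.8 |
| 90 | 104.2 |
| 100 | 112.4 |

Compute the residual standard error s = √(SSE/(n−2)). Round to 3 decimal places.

s = 1.541

x=20: ŷ = 14 + 20 = 34; r = 34.6 − 34 = 0.6
x=30: ŷ = 14 + 30 = 44; r = 42.6 − 44 = -1.4
x=40: ŷ = 14 + 40 = 54; r = 53.6 − 54 = -0.4
x=50: ŷ = 14 + 50 = 64; r = 62.5 − 64 = -1.5
x=60: ŷ = 14 + 60 = 74; r = 76.2 − 74 = 2.2
x=70: ŷ = 14 + 70 = 84; r = 86.1 − 84 = 2.1
x=80: ŷ = 14 + 80 = 94; r = 93.8 − 94 = -0.2
x=90: ŷ = 14 + 90 = 104; r = 104.2 − 104 = 0.2
x=100: ŷ = 14 + 100 = 114; r = 112.4 − 114 = -1.6
SSE = 0.36 + 1.96 + 0.16 + 2.25 + 4.84 + 4.41 + 0.04 + 0.04 + 2.56 = 16.62
s = √(16.62/7) = √2.37429 ≈ 1.541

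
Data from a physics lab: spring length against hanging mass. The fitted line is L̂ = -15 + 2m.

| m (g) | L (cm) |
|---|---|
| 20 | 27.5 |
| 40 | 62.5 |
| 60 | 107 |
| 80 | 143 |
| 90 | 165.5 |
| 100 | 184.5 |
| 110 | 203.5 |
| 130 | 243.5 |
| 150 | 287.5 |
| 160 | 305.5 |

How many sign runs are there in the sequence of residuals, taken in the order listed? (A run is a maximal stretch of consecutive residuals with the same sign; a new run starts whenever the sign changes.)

m=20: L̂ = -15 + 2·20 = 25; e = 27.5 − 25 = 2.5
m=40: L̂ = -15 + 2·40 = 65; e = 62.5 − 65 = -2.5
m=60: L̂ = -15 + 2·60 = 105; e = 107 − 105 = 2
m=80: L̂ = -15 + 2·80 = 145; e = 143 − 145 = -2
m=90: L̂ = -15 + 2·90 = 165; e = 165.5 − 165 = 0.5
m=100: L̂ = -15 + 2·100 = 185; e = 184.5 − 185 = -0.5
m=110: L̂ = -15 + 2·110 = 205; e = 203.5 − 205 = -1.5
m=130: L̂ = -15 + 2·130 = 245; e = 243.5 − 245 = -1.5
m=150: L̂ = -15 + 2·150 = 285; e = 287.5 − 285 = 2.5
m=160: L̂ = -15 + 2·160 = 305; e = 305.5 − 305 = 0.5
Signs: + − + − + − − − + +
Runs: +×1, −×1, +×1, −×1, +×1, −×3, +×2 → 7

7 runs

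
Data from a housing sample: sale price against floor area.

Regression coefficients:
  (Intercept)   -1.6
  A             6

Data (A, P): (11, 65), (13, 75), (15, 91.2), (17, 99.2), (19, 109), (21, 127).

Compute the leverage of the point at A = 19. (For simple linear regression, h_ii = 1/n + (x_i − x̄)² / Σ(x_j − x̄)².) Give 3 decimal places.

Ā = (11 + 13 + 15 + 17 + 19 + 21)/6 = 16
Σ(A − Ā)² = 25 + 9 + 1 + 1 + 9 + 25 = 70
h = 1/6 + (3)²/70 = 0.166667 + 0.128571 = 0.295

h = 0.295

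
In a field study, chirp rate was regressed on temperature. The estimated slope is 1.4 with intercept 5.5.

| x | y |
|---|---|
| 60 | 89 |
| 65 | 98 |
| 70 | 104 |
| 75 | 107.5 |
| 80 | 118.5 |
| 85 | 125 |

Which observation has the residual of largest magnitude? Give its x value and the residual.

x = 75, e = -3

x=60: ŷ = 5.5 + 1.4·60 = 89.5; e = 89 − 89.5 = -0.5
x=65: ŷ = 5.5 + 1.4·65 = 96.5; e = 98 − 96.5 = 1.5
x=70: ŷ = 5.5 + 1.4·70 = 103.5; e = 104 − 103.5 = 0.5
x=75: ŷ = 5.5 + 1.4·75 = 110.5; e = 107.5 − 110.5 = -3
x=80: ŷ = 5.5 + 1.4·80 = 117.5; e = 118.5 − 117.5 = 1
x=85: ŷ = 5.5 + 1.4·85 = 124.5; e = 125 − 124.5 = 0.5
Largest |e| is 3 at x = 75, residual -3.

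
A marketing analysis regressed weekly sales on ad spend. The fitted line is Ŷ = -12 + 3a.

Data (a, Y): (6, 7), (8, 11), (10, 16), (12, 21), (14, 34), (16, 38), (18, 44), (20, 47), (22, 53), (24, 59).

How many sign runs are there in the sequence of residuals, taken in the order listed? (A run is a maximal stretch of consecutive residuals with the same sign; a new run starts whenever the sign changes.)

4 runs

a=6: Ŷ = -12 + 3·6 = 6; e = 7 − 6 = 1
a=8: Ŷ = -12 + 3·8 = 12; e = 11 − 12 = -1
a=10: Ŷ = -12 + 3·10 = 18; e = 16 − 18 = -2
a=12: Ŷ = -12 + 3·12 = 24; e = 21 − 24 = -3
a=14: Ŷ = -12 + 3·14 = 30; e = 34 − 30 = 4
a=16: Ŷ = -12 + 3·16 = 36; e = 38 − 36 = 2
a=18: Ŷ = -12 + 3·18 = 42; e = 44 − 42 = 2
a=20: Ŷ = -12 + 3·20 = 48; e = 47 − 48 = -1
a=22: Ŷ = -12 + 3·22 = 54; e = 53 − 54 = -1
a=24: Ŷ = -12 + 3·24 = 60; e = 59 − 60 = -1
Signs: + − − − + + + − − −
Runs: +×1, −×3, +×3, −×3 → 4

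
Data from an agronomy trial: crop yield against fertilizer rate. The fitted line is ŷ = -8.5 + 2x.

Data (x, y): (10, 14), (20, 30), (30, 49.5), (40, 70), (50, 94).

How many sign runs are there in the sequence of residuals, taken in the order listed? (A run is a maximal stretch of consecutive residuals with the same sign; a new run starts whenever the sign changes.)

3 runs

x=10: ŷ = -8.5 + 2·10 = 11.5; e = 14 − 11.5 = 2.5
x=20: ŷ = -8.5 + 2·20 = 31.5; e = 30 − 31.5 = -1.5
x=30: ŷ = -8.5 + 2·30 = 51.5; e = 49.5 − 51.5 = -2
x=40: ŷ = -8.5 + 2·40 = 71.5; e = 70 − 71.5 = -1.5
x=50: ŷ = -8.5 + 2·50 = 91.5; e = 94 − 91.5 = 2.5
Signs: + − − − +
Runs: +×1, −×3, +×1 → 3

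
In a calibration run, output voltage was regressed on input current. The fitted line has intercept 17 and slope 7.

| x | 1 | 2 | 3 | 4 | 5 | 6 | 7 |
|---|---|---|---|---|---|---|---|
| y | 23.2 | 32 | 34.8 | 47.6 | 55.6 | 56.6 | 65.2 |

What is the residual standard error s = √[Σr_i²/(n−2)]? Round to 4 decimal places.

s = 2.7568

x=1: ŷ = 17 + 7·1 = 24; r = 23.2 − 24 = -0.8
x=2: ŷ = 17 + 7·2 = 31; r = 32 − 31 = 1
x=3: ŷ = 17 + 7·3 = 38; r = 34.8 − 38 = -3.2
x=4: ŷ = 17 + 7·4 = 45; r = 47.6 − 45 = 2.6
x=5: ŷ = 17 + 7·5 = 52; r = 55.6 − 52 = 3.6
x=6: ŷ = 17 + 7·6 = 59; r = 56.6 − 59 = -2.4
x=7: ŷ = 17 + 7·7 = 66; r = 65.2 − 66 = -0.8
SSE = 0.64 + 1 + 10.24 + 6.76 + 12.96 + 5.76 + 0.64 = 38
s = √(38/5) = √7.6 ≈ 2.7568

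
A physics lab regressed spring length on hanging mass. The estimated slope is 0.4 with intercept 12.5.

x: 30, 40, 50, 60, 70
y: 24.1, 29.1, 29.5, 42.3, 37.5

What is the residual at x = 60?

ŷ = 12.5 + 0.4·60 = 36.5
r = 42.3 − 36.5 = 5.8

r = 5.8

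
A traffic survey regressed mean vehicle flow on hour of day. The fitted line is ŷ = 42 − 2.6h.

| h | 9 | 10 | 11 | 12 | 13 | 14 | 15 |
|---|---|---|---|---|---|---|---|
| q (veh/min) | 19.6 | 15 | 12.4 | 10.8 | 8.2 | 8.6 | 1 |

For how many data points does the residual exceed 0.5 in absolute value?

h=9: ŷ = 42 − 2.6·9 = 18.6; r = 19.6 − 18.6 = 1
h=10: ŷ = 42 − 2.6·10 = 16; r = 15 − 16 = -1
h=11: ŷ = 42 − 2.6·11 = 13.4; r = 12.4 − 13.4 = -1
h=12: ŷ = 42 − 2.6·12 = 10.8; r = 10.8 − 10.8 = 0
h=13: ŷ = 42 − 2.6·13 = 8.2; r = 8.2 − 8.2 = 0
h=14: ŷ = 42 − 2.6·14 = 5.6; r = 8.6 − 5.6 = 3
h=15: ŷ = 42 − 2.6·15 = 3; r = 1 − 3 = -2
|r| > 0.5: h=9 (|r|=1), h=10 (|r|=1), h=11 (|r|=1), h=14 (|r|=3), h=15 (|r|=2) → 5

5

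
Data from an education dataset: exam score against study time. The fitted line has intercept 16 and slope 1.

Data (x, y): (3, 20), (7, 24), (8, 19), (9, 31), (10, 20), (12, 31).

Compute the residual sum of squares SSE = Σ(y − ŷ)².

SSE = 108

x=3: ŷ = 16 + 3 = 19; r = 20 − 19 = 1
x=7: ŷ = 16 + 7 = 23; r = 24 − 23 = 1
x=8: ŷ = 16 + 8 = 24; r = 19 − 24 = -5
x=9: ŷ = 16 + 9 = 25; r = 31 − 25 = 6
x=10: ŷ = 16 + 10 = 26; r = 20 − 26 = -6
x=12: ŷ = 16 + 12 = 28; r = 31 − 28 = 3
SSE = 1 + 1 + 25 + 36 + 36 + 9 = 108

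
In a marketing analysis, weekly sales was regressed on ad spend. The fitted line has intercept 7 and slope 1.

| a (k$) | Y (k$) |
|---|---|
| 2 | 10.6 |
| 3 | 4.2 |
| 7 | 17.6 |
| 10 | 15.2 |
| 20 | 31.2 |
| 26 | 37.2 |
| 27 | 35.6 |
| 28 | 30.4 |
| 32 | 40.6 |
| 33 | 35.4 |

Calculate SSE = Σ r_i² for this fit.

SSE = 135.12

a=2: Ŷ = 7 + 2 = 9; r = 10.6 − 9 = 1.6
a=3: Ŷ = 7 + 3 = 10; r = 4.2 − 10 = -5.8
a=7: Ŷ = 7 + 7 = 14; r = 17.6 − 14 = 3.6
a=10: Ŷ = 7 + 10 = 17; r = 15.2 − 17 = -1.8
a=20: Ŷ = 7 + 20 = 27; r = 31.2 − 27 = 4.2
a=26: Ŷ = 7 + 26 = 33; r = 37.2 − 33 = 4.2
a=27: Ŷ = 7 + 27 = 34; r = 35.6 − 34 = 1.6
a=28: Ŷ = 7 + 28 = 35; r = 30.4 − 35 = -4.6
a=32: Ŷ = 7 + 32 = 39; r = 40.6 − 39 = 1.6
a=33: Ŷ = 7 + 33 = 40; r = 35.4 − 40 = -4.6
SSE = 2.56 + 33.64 + 12.96 + 3.24 + 17.64 + 17.64 + 2.56 + 21.16 + 2.56 + 21.16 = 135.12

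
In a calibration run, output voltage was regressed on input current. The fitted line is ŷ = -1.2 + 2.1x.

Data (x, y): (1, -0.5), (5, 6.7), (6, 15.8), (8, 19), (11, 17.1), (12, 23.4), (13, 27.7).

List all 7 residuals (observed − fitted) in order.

x=1: ŷ = -1.2 + 2.1·1 = 0.9; r = -0.5 − 0.9 = -1.4
x=5: ŷ = -1.2 + 2.1·5 = 9.3; r = 6.7 − 9.3 = -2.6
x=6: ŷ = -1.2 + 2.1·6 = 11.4; r = 15.8 − 11.4 = 4.4
x=8: ŷ = -1.2 + 2.1·8 = 15.6; r = 19 − 15.6 = 3.4
x=11: ŷ = -1.2 + 2.1·11 = 21.9; r = 17.1 − 21.9 = -4.8
x=12: ŷ = -1.2 + 2.1·12 = 24; r = 23.4 − 24 = -0.6
x=13: ŷ = -1.2 + 2.1·13 = 26.1; r = 27.7 − 26.1 = 1.6

-1.4, -2.6, 4.4, 3.4, -4.8, -0.6, 1.6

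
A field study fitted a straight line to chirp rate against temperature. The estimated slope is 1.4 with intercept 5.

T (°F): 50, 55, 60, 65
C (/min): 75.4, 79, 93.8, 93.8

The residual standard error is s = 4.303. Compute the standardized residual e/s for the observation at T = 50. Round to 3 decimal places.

0.093

Ĉ = 5 + 1.4·50 = 75
e = 75.4 − 75 = 0.4
e/s = 0.4 / 4.303 = 0.093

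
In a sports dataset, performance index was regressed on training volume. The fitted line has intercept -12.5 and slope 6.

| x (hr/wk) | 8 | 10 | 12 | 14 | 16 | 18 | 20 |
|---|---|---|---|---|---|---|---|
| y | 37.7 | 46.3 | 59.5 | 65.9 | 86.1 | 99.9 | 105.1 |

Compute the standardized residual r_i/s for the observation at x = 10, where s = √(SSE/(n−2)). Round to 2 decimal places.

x=8: ŷ = -12.5 + 6·8 = 35.5; r = 37.7 − 35.5 = 2.2
x=10: ŷ = -12.5 + 6·10 = 47.5; r = 46.3 − 47.5 = -1.2
x=12: ŷ = -12.5 + 6·12 = 59.5; r = 59.5 − 59.5 = 0
x=14: ŷ = -12.5 + 6·14 = 71.5; r = 65.9 − 71.5 = -5.6
x=16: ŷ = -12.5 + 6·16 = 83.5; r = 86.1 − 83.5 = 2.6
x=18: ŷ = -12.5 + 6·18 = 95.5; r = 99.9 − 95.5 = 4.4
x=20: ŷ = -12.5 + 6·20 = 107.5; r = 105.1 − 107.5 = -2.4
SSE = 4.84 + 1.44 + 0 + 31.36 + 6.76 + 19.36 + 5.76 = 69.52
s = √(69.52/5) = 3.72881
r/s = -1.2 / 3.72881 = -0.32

-0.32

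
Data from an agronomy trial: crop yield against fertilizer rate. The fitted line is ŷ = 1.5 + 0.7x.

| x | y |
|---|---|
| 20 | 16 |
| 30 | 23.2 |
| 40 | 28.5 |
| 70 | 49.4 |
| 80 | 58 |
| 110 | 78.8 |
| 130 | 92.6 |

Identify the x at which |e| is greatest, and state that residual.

x=20: ŷ = 1.5 + 0.7·20 = 15.5; e = 16 − 15.5 = 0.5
x=30: ŷ = 1.5 + 0.7·30 = 22.5; e = 23.2 − 22.5 = 0.7
x=40: ŷ = 1.5 + 0.7·40 = 29.5; e = 28.5 − 29.5 = -1
x=70: ŷ = 1.5 + 0.7·70 = 50.5; e = 49.4 − 50.5 = -1.1
x=80: ŷ = 1.5 + 0.7·80 = 57.5; e = 58 − 57.5 = 0.5
x=110: ŷ = 1.5 + 0.7·110 = 78.5; e = 78.8 − 78.5 = 0.3
x=130: ŷ = 1.5 + 0.7·130 = 92.5; e = 92.6 − 92.5 = 0.1
Largest |e| is 1.1 at x = 70, residual -1.1.

x = 70, e = -1.1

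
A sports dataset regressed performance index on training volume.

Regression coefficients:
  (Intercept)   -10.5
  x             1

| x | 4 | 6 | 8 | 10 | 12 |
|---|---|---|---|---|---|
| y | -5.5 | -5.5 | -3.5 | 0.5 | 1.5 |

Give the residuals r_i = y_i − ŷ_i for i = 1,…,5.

x=4: ŷ = -10.5 + 4 = -6.5; r = -5.5 − (-6.5) = 1
x=6: ŷ = -10.5 + 6 = -4.5; r = -5.5 − (-4.5) = -1
x=8: ŷ = -10.5 + 8 = -2.5; r = -3.5 − (-2.5) = -1
x=10: ŷ = -10.5 + 10 = -0.5; r = 0.5 − (-0.5) = 1
x=12: ŷ = -10.5 + 12 = 1.5; r = 1.5 − 1.5 = 0

1, -1, -1, 1, 0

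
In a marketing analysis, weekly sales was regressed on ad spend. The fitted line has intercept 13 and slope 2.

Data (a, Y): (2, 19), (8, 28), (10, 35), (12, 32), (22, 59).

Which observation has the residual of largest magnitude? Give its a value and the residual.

a=2: Ŷ = 13 + 2·2 = 17; r = 19 − 17 = 2
a=8: Ŷ = 13 + 2·8 = 29; r = 28 − 29 = -1
a=10: Ŷ = 13 + 2·10 = 33; r = 35 − 33 = 2
a=12: Ŷ = 13 + 2·12 = 37; r = 32 − 37 = -5
a=22: Ŷ = 13 + 2·22 = 57; r = 59 − 57 = 2
Largest |r| is 5 at a = 12, residual -5.

a = 12, r = -5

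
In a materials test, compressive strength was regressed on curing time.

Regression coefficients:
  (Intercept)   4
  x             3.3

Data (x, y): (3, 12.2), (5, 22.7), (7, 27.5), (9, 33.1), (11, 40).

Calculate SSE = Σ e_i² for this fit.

SSE = 8.34

x=3: ŷ = 4 + 3.3·3 = 13.9; e = 12.2 − 13.9 = -1.7
x=5: ŷ = 4 + 3.3·5 = 20.5; e = 22.7 − 20.5 = 2.2
x=7: ŷ = 4 + 3.3·7 = 27.1; e = 27.5 − 27.1 = 0.4
x=9: ŷ = 4 + 3.3·9 = 33.7; e = 33.1 − 33.7 = -0.6
x=11: ŷ = 4 + 3.3·11 = 40.3; e = 40 − 40.3 = -0.3
SSE = 2.89 + 4.84 + 0.16 + 0.36 + 0.09 = 8.34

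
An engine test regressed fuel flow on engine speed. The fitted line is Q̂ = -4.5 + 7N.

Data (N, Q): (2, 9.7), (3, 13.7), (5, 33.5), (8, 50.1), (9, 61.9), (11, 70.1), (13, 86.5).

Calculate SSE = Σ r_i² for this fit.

N=2: Q̂ = -4.5 + 7·2 = 9.5; r = 9.7 − 9.5 = 0.2
N=3: Q̂ = -4.5 + 7·3 = 16.5; r = 13.7 − 16.5 = -2.8
N=5: Q̂ = -4.5 + 7·5 = 30.5; r = 33.5 − 30.5 = 3
N=8: Q̂ = -4.5 + 7·8 = 51.5; r = 50.1 − 51.5 = -1.4
N=9: Q̂ = -4.5 + 7·9 = 58.5; r = 61.9 − 58.5 = 3.4
N=11: Q̂ = -4.5 + 7·11 = 72.5; r = 70.1 − 72.5 = -2.4
N=13: Q̂ = -4.5 + 7·13 = 86.5; r = 86.5 − 86.5 = 0
SSE = 0.04 + 7.84 + 9 + 1.96 + 11.56 + 5.76 + 0 = 36.16

SSE = 36.16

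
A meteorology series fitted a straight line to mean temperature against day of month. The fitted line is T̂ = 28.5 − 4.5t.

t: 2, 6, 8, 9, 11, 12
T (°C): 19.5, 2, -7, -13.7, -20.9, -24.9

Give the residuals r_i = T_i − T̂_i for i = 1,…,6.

t=2: T̂ = 28.5 − 4.5·2 = 19.5; r = 19.5 − 19.5 = 0
t=6: T̂ = 28.5 − 4.5·6 = 1.5; r = 2 − 1.5 = 0.5
t=8: T̂ = 28.5 − 4.5·8 = -7.5; r = -7 − (-7.5) = 0.5
t=9: T̂ = 28.5 − 4.5·9 = -12; r = -13.7 − (-12) = -1.7
t=11: T̂ = 28.5 − 4.5·11 = -21; r = -20.9 − (-21) = 0.1
t=12: T̂ = 28.5 − 4.5·12 = -25.5; r = -24.9 − (-25.5) = 0.6

0, 0.5, 0.5, -1.7, 0.1, 0.6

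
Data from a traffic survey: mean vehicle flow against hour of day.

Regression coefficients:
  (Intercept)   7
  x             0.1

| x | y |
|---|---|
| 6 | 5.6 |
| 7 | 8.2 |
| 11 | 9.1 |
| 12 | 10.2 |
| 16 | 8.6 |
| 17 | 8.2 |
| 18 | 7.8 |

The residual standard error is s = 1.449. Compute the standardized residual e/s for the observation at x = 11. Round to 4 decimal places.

ŷ = 7 + 0.1·11 = 8.1
e = 9.1 − 8.1 = 1
e/s = 1 / 1.449 = 0.6901

0.6901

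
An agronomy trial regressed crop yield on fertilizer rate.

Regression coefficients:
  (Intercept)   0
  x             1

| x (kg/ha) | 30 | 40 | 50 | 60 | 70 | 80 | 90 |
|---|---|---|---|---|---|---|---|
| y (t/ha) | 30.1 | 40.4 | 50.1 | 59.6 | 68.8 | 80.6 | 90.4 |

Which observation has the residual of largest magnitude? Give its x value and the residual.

x = 70, e = -1.2

x=30: ŷ = 30 = 30; e = 30.1 − 30 = 0.1
x=40: ŷ = 40 = 40; e = 40.4 − 40 = 0.4
x=50: ŷ = 50 = 50; e = 50.1 − 50 = 0.1
x=60: ŷ = 60 = 60; e = 59.6 − 60 = -0.4
x=70: ŷ = 70 = 70; e = 68.8 − 70 = -1.2
x=80: ŷ = 80 = 80; e = 80.6 − 80 = 0.6
x=90: ŷ = 90 = 90; e = 90.4 − 90 = 0.4
Largest |e| is 1.2 at x = 70, residual -1.2.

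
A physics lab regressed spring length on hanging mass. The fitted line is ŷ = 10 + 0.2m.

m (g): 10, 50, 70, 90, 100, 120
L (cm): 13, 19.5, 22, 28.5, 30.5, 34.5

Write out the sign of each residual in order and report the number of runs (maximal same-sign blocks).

m=10: ŷ = 10 + 0.2·10 = 12; e = 13 − 12 = 1
m=50: ŷ = 10 + 0.2·50 = 20; e = 19.5 − 20 = -0.5
m=70: ŷ = 10 + 0.2·70 = 24; e = 22 − 24 = -2
m=90: ŷ = 10 + 0.2·90 = 28; e = 28.5 − 28 = 0.5
m=100: ŷ = 10 + 0.2·100 = 30; e = 30.5 − 30 = 0.5
m=120: ŷ = 10 + 0.2·120 = 34; e = 34.5 − 34 = 0.5
Signs: + − − + + +
Runs: +×1, −×2, +×3 → 3

3 runs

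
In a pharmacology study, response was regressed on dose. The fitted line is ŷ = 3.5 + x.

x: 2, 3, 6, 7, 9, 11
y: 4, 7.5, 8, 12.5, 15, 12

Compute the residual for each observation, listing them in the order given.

x=2: ŷ = 3.5 + 2 = 5.5; r = 4 − 5.5 = -1.5
x=3: ŷ = 3.5 + 3 = 6.5; r = 7.5 − 6.5 = 1
x=6: ŷ = 3.5 + 6 = 9.5; r = 8 − 9.5 = -1.5
x=7: ŷ = 3.5 + 7 = 10.5; r = 12.5 − 10.5 = 2
x=9: ŷ = 3.5 + 9 = 12.5; r = 15 − 12.5 = 2.5
x=11: ŷ = 3.5 + 11 = 14.5; r = 12 − 14.5 = -2.5

-1.5, 1, -1.5, 2, 2.5, -2.5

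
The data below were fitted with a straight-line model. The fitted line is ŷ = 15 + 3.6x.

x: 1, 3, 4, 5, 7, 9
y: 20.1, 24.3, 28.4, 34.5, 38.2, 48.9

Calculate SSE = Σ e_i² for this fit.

x=1: ŷ = 15 + 3.6·1 = 18.6; e = 20.1 − 18.6 = 1.5
x=3: ŷ = 15 + 3.6·3 = 25.8; e = 24.3 − 25.8 = -1.5
x=4: ŷ = 15 + 3.6·4 = 29.4; e = 28.4 − 29.4 = -1
x=5: ŷ = 15 + 3.6·5 = 33; e = 34.5 − 33 = 1.5
x=7: ŷ = 15 + 3.6·7 = 40.2; e = 38.2 − 40.2 = -2
x=9: ŷ = 15 + 3.6·9 = 47.4; e = 48.9 − 47.4 = 1.5
SSE = 2.25 + 2.25 + 1 + 2.25 + 4 + 2.25 = 14

SSE = 14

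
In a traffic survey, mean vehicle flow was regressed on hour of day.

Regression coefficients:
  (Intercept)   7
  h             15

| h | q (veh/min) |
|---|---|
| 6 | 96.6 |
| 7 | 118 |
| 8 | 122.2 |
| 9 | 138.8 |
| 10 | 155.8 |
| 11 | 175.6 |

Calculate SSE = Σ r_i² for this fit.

h=6: q̂ = 7 + 15·6 = 97; r = 96.6 − 97 = -0.4
h=7: q̂ = 7 + 15·7 = 112; r = 118 − 112 = 6
h=8: q̂ = 7 + 15·8 = 127; r = 122.2 − 127 = -4.8
h=9: q̂ = 7 + 15·9 = 142; r = 138.8 − 142 = -3.2
h=10: q̂ = 7 + 15·10 = 157; r = 155.8 − 157 = -1.2
h=11: q̂ = 7 + 15·11 = 172; r = 175.6 − 172 = 3.6
SSE = 0.16 + 36 + 23.04 + 10.24 + 1.44 + 12.96 = 83.84

SSE = 83.84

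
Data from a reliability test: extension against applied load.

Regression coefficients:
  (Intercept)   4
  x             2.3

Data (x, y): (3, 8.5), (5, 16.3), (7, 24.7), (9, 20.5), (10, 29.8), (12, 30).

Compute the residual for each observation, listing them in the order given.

-2.4, 0.8, 4.6, -4.2, 2.8, -1.6

x=3: ŷ = 4 + 2.3·3 = 10.9; e = 8.5 − 10.9 = -2.4
x=5: ŷ = 4 + 2.3·5 = 15.5; e = 16.3 − 15.5 = 0.8
x=7: ŷ = 4 + 2.3·7 = 20.1; e = 24.7 − 20.1 = 4.6
x=9: ŷ = 4 + 2.3·9 = 24.7; e = 20.5 − 24.7 = -4.2
x=10: ŷ = 4 + 2.3·10 = 27; e = 29.8 − 27 = 2.8
x=12: ŷ = 4 + 2.3·12 = 31.6; e = 30 − 31.6 = -1.6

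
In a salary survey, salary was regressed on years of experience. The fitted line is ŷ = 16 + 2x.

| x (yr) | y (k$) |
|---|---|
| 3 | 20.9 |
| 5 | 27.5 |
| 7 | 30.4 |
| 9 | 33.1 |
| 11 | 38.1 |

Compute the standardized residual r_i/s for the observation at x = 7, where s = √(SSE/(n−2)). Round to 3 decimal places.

0.329

x=3: ŷ = 16 + 2·3 = 22; r = 20.9 − 22 = -1.1
x=5: ŷ = 16 + 2·5 = 26; r = 27.5 − 26 = 1.5
x=7: ŷ = 16 + 2·7 = 30; r = 30.4 − 30 = 0.4
x=9: ŷ = 16 + 2·9 = 34; r = 33.1 − 34 = -0.9
x=11: ŷ = 16 + 2·11 = 38; r = 38.1 − 38 = 0.1
SSE = 1.21 + 2.25 + 0.16 + 0.81 + 0.01 = 4.44
s = √(4.44/3) = 1.21655
r/s = 0.4 / 1.21655 = 0.329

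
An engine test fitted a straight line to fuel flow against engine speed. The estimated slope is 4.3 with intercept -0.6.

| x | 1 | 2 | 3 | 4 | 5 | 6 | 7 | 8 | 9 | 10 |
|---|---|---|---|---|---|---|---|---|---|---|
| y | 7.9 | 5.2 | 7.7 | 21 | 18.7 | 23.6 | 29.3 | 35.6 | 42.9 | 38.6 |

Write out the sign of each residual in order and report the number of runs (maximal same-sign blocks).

x=1: ŷ = -0.6 + 4.3·1 = 3.7; e = 7.9 − 3.7 = 4.2
x=2: ŷ = -0.6 + 4.3·2 = 8; e = 5.2 − 8 = -2.8
x=3: ŷ = -0.6 + 4.3·3 = 12.3; e = 7.7 − 12.3 = -4.6
x=4: ŷ = -0.6 + 4.3·4 = 16.6; e = 21 − 16.6 = 4.4
x=5: ŷ = -0.6 + 4.3·5 = 20.9; e = 18.7 − 20.9 = -2.2
x=6: ŷ = -0.6 + 4.3·6 = 25.2; e = 23.6 − 25.2 = -1.6
x=7: ŷ = -0.6 + 4.3·7 = 29.5; e = 29.3 − 29.5 = -0.2
x=8: ŷ = -0.6 + 4.3·8 = 33.8; e = 35.6 − 33.8 = 1.8
x=9: ŷ = -0.6 + 4.3·9 = 38.1; e = 42.9 − 38.1 = 4.8
x=10: ŷ = -0.6 + 4.3·10 = 42.4; e = 38.6 − 42.4 = -3.8
Signs: + − − + − − − + + −
Runs: +×1, −×2, +×1, −×3, +×2, −×1 → 6

6 runs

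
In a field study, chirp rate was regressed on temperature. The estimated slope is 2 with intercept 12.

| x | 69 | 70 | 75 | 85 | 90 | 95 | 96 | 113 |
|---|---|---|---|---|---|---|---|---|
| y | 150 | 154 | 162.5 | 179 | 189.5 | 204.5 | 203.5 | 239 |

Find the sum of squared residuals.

SSE = 27

x=69: ŷ = 12 + 2·69 = 150; r = 150 − 150 = 0
x=70: ŷ = 12 + 2·70 = 152; r = 154 − 152 = 2
x=75: ŷ = 12 + 2·75 = 162; r = 162.5 − 162 = 0.5
x=85: ŷ = 12 + 2·85 = 182; r = 179 − 182 = -3
x=90: ŷ = 12 + 2·90 = 192; r = 189.5 − 192 = -2.5
x=95: ŷ = 12 + 2·95 = 202; r = 204.5 − 202 = 2.5
x=96: ŷ = 12 + 2·96 = 204; r = 203.5 − 204 = -0.5
x=113: ŷ = 12 + 2·113 = 238; r = 239 − 238 = 1
SSE = 0 + 4 + 0.25 + 9 + 6.25 + 6.25 + 0.25 + 1 = 27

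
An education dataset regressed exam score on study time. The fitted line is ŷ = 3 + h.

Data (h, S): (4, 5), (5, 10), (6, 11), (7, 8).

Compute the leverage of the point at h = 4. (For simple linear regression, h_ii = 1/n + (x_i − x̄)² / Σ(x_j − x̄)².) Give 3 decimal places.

h = 0.700

h̄ = (4 + 5 + 6 + 7)/4 = 5.5
Σ(h − h̄)² = 2.25 + 0.25 + 0.25 + 2.25 = 5
h = 1/4 + (-1.5)²/5 = 0.25 + 0.45 = 0.700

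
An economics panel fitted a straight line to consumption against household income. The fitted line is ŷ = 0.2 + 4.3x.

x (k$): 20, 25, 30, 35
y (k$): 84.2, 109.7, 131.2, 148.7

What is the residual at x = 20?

ŷ = 0.2 + 4.3·20 = 86.2
e = 84.2 − 86.2 = -2

e = -2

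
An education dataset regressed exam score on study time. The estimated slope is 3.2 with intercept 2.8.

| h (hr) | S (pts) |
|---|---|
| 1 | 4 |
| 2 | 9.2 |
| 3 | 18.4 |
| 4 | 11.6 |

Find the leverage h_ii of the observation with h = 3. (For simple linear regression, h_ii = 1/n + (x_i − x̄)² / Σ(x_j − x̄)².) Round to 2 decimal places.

h̄ = (1 + 2 + 3 + 4)/4 = 2.5
Σ(h − h̄)² = 2.25 + 0.25 + 0.25 + 2.25 = 5
h = 1/4 + (0.5)²/5 = 0.25 + 0.05 = 0.30

h = 0.30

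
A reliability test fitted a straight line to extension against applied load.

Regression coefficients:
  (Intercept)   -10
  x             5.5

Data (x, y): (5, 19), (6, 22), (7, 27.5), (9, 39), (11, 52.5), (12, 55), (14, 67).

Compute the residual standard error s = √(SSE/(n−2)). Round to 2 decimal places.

s = 1.38

x=5: ŷ = -10 + 5.5·5 = 17.5; e = 19 − 17.5 = 1.5
x=6: ŷ = -10 + 5.5·6 = 23; e = 22 − 23 = -1
x=7: ŷ = -10 + 5.5·7 = 28.5; e = 27.5 − 28.5 = -1
x=9: ŷ = -10 + 5.5·9 = 39.5; e = 39 − 39.5 = -0.5
x=11: ŷ = -10 + 5.5·11 = 50.5; e = 52.5 − 50.5 = 2
x=12: ŷ = -10 + 5.5·12 = 56; e = 55 − 56 = -1
x=14: ŷ = -10 + 5.5·14 = 67; e = 67 − 67 = 0
SSE = 2.25 + 1 + 1 + 0.25 + 4 + 1 + 0 = 9.5
s = √(9.5/5) = √1.9 ≈ 1.38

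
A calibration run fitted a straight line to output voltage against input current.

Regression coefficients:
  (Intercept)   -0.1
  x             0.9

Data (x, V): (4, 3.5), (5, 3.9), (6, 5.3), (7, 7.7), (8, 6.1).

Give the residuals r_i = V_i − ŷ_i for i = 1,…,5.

0, -0.5, 0, 1.5, -1

x=4: ŷ = -0.1 + 0.9·4 = 3.5; r = 3.5 − 3.5 = 0
x=5: ŷ = -0.1 + 0.9·5 = 4.4; r = 3.9 − 4.4 = -0.5
x=6: ŷ = -0.1 + 0.9·6 = 5.3; r = 5.3 − 5.3 = 0
x=7: ŷ = -0.1 + 0.9·7 = 6.2; r = 7.7 − 6.2 = 1.5
x=8: ŷ = -0.1 + 0.9·8 = 7.1; r = 6.1 − 7.1 = -1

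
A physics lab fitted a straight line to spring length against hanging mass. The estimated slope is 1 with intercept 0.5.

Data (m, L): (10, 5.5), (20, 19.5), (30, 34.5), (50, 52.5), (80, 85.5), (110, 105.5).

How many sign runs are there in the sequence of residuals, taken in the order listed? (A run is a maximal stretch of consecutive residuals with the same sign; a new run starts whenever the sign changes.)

3 runs

m=10: L̂ = 0.5 + 10 = 10.5; r = 5.5 − 10.5 = -5
m=20: L̂ = 0.5 + 20 = 20.5; r = 19.5 − 20.5 = -1
m=30: L̂ = 0.5 + 30 = 30.5; r = 34.5 − 30.5 = 4
m=50: L̂ = 0.5 + 50 = 50.5; r = 52.5 − 50.5 = 2
m=80: L̂ = 0.5 + 80 = 80.5; r = 85.5 − 80.5 = 5
m=110: L̂ = 0.5 + 110 = 110.5; r = 105.5 − 110.5 = -5
Signs: − − + + + −
Runs: −×2, +×3, −×1 → 3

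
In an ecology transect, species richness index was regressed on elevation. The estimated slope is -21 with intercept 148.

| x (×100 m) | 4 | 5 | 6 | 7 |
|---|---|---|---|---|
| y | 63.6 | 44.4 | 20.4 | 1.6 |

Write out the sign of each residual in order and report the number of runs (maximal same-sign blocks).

x=4: ŷ = 148 − 21·4 = 64; r = 63.6 − 64 = -0.4
x=5: ŷ = 148 − 21·5 = 43; r = 44.4 − 43 = 1.4
x=6: ŷ = 148 − 21·6 = 22; r = 20.4 − 22 = -1.6
x=7: ŷ = 148 − 21·7 = 1; r = 1.6 − 1 = 0.6
Signs: − + − +
Runs: −×1, +×1, −×1, +×1 → 4

4 runs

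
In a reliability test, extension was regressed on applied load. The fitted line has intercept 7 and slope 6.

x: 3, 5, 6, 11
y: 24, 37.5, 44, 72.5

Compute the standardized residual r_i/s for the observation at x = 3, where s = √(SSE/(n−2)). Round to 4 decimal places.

x=3: ŷ = 7 + 6·3 = 25; r = 24 − 25 = -1
x=5: ŷ = 7 + 6·5 = 37; r = 37.5 − 37 = 0.5
x=6: ŷ = 7 + 6·6 = 43; r = 44 − 43 = 1
x=11: ŷ = 7 + 6·11 = 73; r = 72.5 − 73 = -0.5
SSE = 1 + 0.25 + 1 + 0.25 = 2.5
s = √(2.5/2) = 1.11803
r/s = -1 / 1.11803 = -0.8944

-0.8944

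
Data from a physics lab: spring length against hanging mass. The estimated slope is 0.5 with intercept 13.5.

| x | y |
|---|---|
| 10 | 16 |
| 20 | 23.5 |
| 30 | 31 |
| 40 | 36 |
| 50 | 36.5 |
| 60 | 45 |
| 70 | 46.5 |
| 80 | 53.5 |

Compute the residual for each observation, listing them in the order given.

-2.5, 0, 2.5, 2.5, -2, 1.5, -2, 0

x=10: ŷ = 13.5 + 0.5·10 = 18.5; r = 16 − 18.5 = -2.5
x=20: ŷ = 13.5 + 0.5·20 = 23.5; r = 23.5 − 23.5 = 0
x=30: ŷ = 13.5 + 0.5·30 = 28.5; r = 31 − 28.5 = 2.5
x=40: ŷ = 13.5 + 0.5·40 = 33.5; r = 36 − 33.5 = 2.5
x=50: ŷ = 13.5 + 0.5·50 = 38.5; r = 36.5 − 38.5 = -2
x=60: ŷ = 13.5 + 0.5·60 = 43.5; r = 45 − 43.5 = 1.5
x=70: ŷ = 13.5 + 0.5·70 = 48.5; r = 46.5 − 48.5 = -2
x=80: ŷ = 13.5 + 0.5·80 = 53.5; r = 53.5 − 53.5 = 0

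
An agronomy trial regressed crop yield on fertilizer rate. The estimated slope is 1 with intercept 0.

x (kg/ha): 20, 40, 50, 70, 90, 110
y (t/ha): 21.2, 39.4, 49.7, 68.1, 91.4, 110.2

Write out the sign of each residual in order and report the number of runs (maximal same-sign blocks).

x=20: ŷ = 20 = 20; e = 21.2 − 20 = 1.2
x=40: ŷ = 40 = 40; e = 39.4 − 40 = -0.6
x=50: ŷ = 50 = 50; e = 49.7 − 50 = -0.3
x=70: ŷ = 70 = 70; e = 68.1 − 70 = -1.9
x=90: ŷ = 90 = 90; e = 91.4 − 90 = 1.4
x=110: ŷ = 110 = 110; e = 110.2 − 110 = 0.2
Signs: + − − − + +
Runs: +×1, −×3, +×2 → 3

3 runs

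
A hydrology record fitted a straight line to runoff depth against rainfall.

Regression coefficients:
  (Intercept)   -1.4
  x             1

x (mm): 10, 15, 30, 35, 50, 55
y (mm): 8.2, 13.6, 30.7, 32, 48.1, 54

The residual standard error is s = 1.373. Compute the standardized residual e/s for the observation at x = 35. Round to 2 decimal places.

ŷ = -1.4 + 35 = 33.6
e = 32 − 33.6 = -1.6
e/s = -1.6 / 1.373 = -1.17

-1.17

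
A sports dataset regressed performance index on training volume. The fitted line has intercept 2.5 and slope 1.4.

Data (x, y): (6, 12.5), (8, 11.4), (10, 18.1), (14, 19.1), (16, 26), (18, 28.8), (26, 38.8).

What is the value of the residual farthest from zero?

e = -3

x=6: ŷ = 2.5 + 1.4·6 = 10.9; e = 12.5 − 10.9 = 1.6
x=8: ŷ = 2.5 + 1.4·8 = 13.7; e = 11.4 − 13.7 = -2.3
x=10: ŷ = 2.5 + 1.4·10 = 16.5; e = 18.1 − 16.5 = 1.6
x=14: ŷ = 2.5 + 1.4·14 = 22.1; e = 19.1 − 22.1 = -3
x=16: ŷ = 2.5 + 1.4·16 = 24.9; e = 26 − 24.9 = 1.1
x=18: ŷ = 2.5 + 1.4·18 = 27.7; e = 28.8 − 27.7 = 1.1
x=26: ŷ = 2.5 + 1.4·26 = 38.9; e = 38.8 − 38.9 = -0.1
Largest |e| is 3 at x = 14, residual -3.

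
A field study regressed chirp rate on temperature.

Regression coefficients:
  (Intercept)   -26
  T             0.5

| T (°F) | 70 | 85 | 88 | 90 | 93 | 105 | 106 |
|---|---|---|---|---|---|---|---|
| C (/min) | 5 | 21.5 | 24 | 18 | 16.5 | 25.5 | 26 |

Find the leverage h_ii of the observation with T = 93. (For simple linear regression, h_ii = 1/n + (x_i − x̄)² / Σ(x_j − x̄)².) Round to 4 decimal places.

h = 0.1472

T̄ = (70 + 85 + 88 + 90 + 93 + 105 + 106)/7 = 91
Σ(T − T̄)² = 441 + 36 + 9 + 1 + 4 + 196 + 225 = 912
h = 1/7 + (2)²/912 = 0.142857 + 0.00438596 = 0.1472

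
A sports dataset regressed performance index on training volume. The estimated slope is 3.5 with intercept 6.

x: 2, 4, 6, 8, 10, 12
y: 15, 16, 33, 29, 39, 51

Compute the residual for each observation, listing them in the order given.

2, -4, 6, -5, -2, 3

x=2: ŷ = 6 + 3.5·2 = 13; r = 15 − 13 = 2
x=4: ŷ = 6 + 3.5·4 = 20; r = 16 − 20 = -4
x=6: ŷ = 6 + 3.5·6 = 27; r = 33 − 27 = 6
x=8: ŷ = 6 + 3.5·8 = 34; r = 29 − 34 = -5
x=10: ŷ = 6 + 3.5·10 = 41; r = 39 − 41 = -2
x=12: ŷ = 6 + 3.5·12 = 48; r = 51 − 48 = 3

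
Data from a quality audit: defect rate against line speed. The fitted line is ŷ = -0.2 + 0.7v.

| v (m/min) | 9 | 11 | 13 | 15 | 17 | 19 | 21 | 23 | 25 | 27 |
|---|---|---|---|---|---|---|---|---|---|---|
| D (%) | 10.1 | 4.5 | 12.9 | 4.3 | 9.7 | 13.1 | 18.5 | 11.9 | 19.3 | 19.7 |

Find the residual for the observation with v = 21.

e = 4

ŷ = -0.2 + 0.7·21 = 14.5
e = 18.5 − 14.5 = 4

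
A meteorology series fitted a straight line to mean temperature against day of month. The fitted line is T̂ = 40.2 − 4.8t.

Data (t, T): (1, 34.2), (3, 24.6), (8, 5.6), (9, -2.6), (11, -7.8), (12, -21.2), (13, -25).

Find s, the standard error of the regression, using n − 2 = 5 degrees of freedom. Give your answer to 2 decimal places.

s = 3.54

t=1: T̂ = 40.2 − 4.8·1 = 35.4; e = 34.2 − 35.4 = -1.2
t=3: T̂ = 40.2 − 4.8·3 = 25.8; e = 24.6 − 25.8 = -1.2
t=8: T̂ = 40.2 − 4.8·8 = 1.8; e = 5.6 − 1.8 = 3.8
t=9: T̂ = 40.2 − 4.8·9 = -3; e = -2.6 − (-3) = 0.4
t=11: T̂ = 40.2 − 4.8·11 = -12.6; e = -7.8 − (-12.6) = 4.8
t=12: T̂ = 40.2 − 4.8·12 = -17.4; e = -21.2 − (-17.4) = -3.8
t=13: T̂ = 40.2 − 4.8·13 = -22.2; e = -25 − (-22.2) = -2.8
SSE = 1.44 + 1.44 + 14.44 + 0.16 + 23.04 + 14.44 + 7.84 = 62.8
s = √(62.8/5) = √12.56 ≈ 3.54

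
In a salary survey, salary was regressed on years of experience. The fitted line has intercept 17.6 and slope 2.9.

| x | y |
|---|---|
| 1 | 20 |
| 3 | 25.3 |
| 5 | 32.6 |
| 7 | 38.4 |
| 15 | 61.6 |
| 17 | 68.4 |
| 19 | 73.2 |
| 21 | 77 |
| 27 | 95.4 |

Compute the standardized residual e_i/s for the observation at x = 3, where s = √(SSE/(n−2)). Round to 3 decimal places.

-1.000

x=1: ŷ = 17.6 + 2.9·1 = 20.5; e = 20 − 20.5 = -0.5
x=3: ŷ = 17.6 + 2.9·3 = 26.3; e = 25.3 − 26.3 = -1
x=5: ŷ = 17.6 + 2.9·5 = 32.1; e = 32.6 − 32.1 = 0.5
x=7: ŷ = 17.6 + 2.9·7 = 37.9; e = 38.4 − 37.9 = 0.5
x=15: ŷ = 17.6 + 2.9·15 = 61.1; e = 61.6 − 61.1 = 0.5
x=17: ŷ = 17.6 + 2.9·17 = 66.9; e = 68.4 − 66.9 = 1.5
x=19: ŷ = 17.6 + 2.9·19 = 72.7; e = 73.2 − 72.7 = 0.5
x=21: ŷ = 17.6 + 2.9·21 = 78.5; e = 77 − 78.5 = -1.5
x=27: ŷ = 17.6 + 2.9·27 = 95.9; e = 95.4 − 95.9 = -0.5
SSE = 0.25 + 1 + 0.25 + 0.25 + 0.25 + 2.25 + 0.25 + 2.25 + 0.25 = 7
s = √(7/7) = 1
e/s = -1 / 1 = -1.000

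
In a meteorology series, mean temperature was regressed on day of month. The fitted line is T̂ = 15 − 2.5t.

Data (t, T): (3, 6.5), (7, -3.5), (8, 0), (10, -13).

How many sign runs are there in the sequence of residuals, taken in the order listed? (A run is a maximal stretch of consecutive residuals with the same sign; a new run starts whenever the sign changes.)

t=3: T̂ = 15 − 2.5·3 = 7.5; r = 6.5 − 7.5 = -1
t=7: T̂ = 15 − 2.5·7 = -2.5; r = -3.5 − (-2.5) = -1
t=8: T̂ = 15 − 2.5·8 = -5; r = 0 − (-5) = 5
t=10: T̂ = 15 − 2.5·10 = -10; r = -13 − (-10) = -3
Signs: − − + −
Runs: −×2, +×1, −×1 → 3

3 runs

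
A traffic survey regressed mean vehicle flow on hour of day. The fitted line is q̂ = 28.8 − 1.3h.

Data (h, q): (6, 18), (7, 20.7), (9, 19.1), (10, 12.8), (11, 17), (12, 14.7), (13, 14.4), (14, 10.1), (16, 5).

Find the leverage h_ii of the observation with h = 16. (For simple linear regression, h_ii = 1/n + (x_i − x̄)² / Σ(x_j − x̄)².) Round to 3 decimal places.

h = 0.419

h̄ = (6 + 7 + 9 + 10 + 11 + 12 + 13 + 14 + 16)/9 = 10.8889
Σ(h − h̄)² = 23.9012 + 15.1235 + 3.5679 + 0.790123 + 0.0123457 + 1.23457 + 4.45679 + 9.67901 + 26.1235 = 84.8889
h = 1/9 + (5.11111)²/84.8889 = 0.111111 + 0.307737 = 0.419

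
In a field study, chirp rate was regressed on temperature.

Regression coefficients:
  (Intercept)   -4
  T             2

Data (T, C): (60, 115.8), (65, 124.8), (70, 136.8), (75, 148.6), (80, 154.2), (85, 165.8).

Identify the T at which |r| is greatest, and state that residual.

T=60: Ĉ = -4 + 2·60 = 116; r = 115.8 − 116 = -0.2
T=65: Ĉ = -4 + 2·65 = 126; r = 124.8 − 126 = -1.2
T=70: Ĉ = -4 + 2·70 = 136; r = 136.8 − 136 = 0.8
T=75: Ĉ = -4 + 2·75 = 146; r = 148.6 − 146 = 2.6
T=80: Ĉ = -4 + 2·80 = 156; r = 154.2 − 156 = -1.8
T=85: Ĉ = -4 + 2·85 = 166; r = 165.8 − 166 = -0.2
Largest |r| is 2.6 at T = 75, residual 2.6.

T = 75, r = 2.6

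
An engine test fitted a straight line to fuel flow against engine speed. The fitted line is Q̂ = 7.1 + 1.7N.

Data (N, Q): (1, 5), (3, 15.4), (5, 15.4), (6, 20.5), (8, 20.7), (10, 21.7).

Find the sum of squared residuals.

SSE = 40.72

N=1: Q̂ = 7.1 + 1.7·1 = 8.8; r = 5 − 8.8 = -3.8
N=3: Q̂ = 7.1 + 1.7·3 = 12.2; r = 15.4 − 12.2 = 3.2
N=5: Q̂ = 7.1 + 1.7·5 = 15.6; r = 15.4 − 15.6 = -0.2
N=6: Q̂ = 7.1 + 1.7·6 = 17.3; r = 20.5 − 17.3 = 3.2
N=8: Q̂ = 7.1 + 1.7·8 = 20.7; r = 20.7 − 20.7 = 0
N=10: Q̂ = 7.1 + 1.7·10 = 24.1; r = 21.7 − 24.1 = -2.4
SSE = 14.44 + 10.24 + 0.04 + 10.24 + 0 + 5.76 = 40.72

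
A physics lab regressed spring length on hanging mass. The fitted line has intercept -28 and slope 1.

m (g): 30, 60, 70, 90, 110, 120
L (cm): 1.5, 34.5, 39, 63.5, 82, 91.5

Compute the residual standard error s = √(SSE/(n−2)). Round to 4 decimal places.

s = 2.1213

m=30: L̂ = -28 + 30 = 2; r = 1.5 − 2 = -0.5
m=60: L̂ = -28 + 60 = 32; r = 34.5 − 32 = 2.5
m=70: L̂ = -28 + 70 = 42; r = 39 − 42 = -3
m=90: L̂ = -28 + 90 = 62; r = 63.5 − 62 = 1.5
m=110: L̂ = -28 + 110 = 82; r = 82 − 82 = 0
m=120: L̂ = -28 + 120 = 92; r = 91.5 − 92 = -0.5
SSE = 0.25 + 6.25 + 9 + 2.25 + 0 + 0.25 = 18
s = √(18/4) = √4.5 ≈ 2.1213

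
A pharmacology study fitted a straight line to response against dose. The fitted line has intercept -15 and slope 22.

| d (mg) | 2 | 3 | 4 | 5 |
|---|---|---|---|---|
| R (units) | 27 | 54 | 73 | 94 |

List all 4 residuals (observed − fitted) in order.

-2, 3, 0, -1

d=2: ŷ = -15 + 22·2 = 29; e = 27 − 29 = -2
d=3: ŷ = -15 + 22·3 = 51; e = 54 − 51 = 3
d=4: ŷ = -15 + 22·4 = 73; e = 73 − 73 = 0
d=5: ŷ = -15 + 22·5 = 95; e = 94 − 95 = -1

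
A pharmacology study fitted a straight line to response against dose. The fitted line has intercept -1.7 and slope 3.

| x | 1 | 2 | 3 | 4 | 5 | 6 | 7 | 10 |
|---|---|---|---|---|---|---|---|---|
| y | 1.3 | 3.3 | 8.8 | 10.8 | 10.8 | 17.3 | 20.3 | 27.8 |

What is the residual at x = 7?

ŷ = -1.7 + 3·7 = 19.3
r = 20.3 − 19.3 = 1

r = 1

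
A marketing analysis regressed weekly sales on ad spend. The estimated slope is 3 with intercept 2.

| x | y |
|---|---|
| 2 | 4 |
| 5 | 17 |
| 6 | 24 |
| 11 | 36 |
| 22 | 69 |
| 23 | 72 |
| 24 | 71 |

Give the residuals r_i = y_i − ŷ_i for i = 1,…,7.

-4, 0, 4, 1, 1, 1, -3

x=2: ŷ = 2 + 3·2 = 8; r = 4 − 8 = -4
x=5: ŷ = 2 + 3·5 = 17; r = 17 − 17 = 0
x=6: ŷ = 2 + 3·6 = 20; r = 24 − 20 = 4
x=11: ŷ = 2 + 3·11 = 35; r = 36 − 35 = 1
x=22: ŷ = 2 + 3·22 = 68; r = 69 − 68 = 1
x=23: ŷ = 2 + 3·23 = 71; r = 72 − 71 = 1
x=24: ŷ = 2 + 3·24 = 74; r = 71 − 74 = -3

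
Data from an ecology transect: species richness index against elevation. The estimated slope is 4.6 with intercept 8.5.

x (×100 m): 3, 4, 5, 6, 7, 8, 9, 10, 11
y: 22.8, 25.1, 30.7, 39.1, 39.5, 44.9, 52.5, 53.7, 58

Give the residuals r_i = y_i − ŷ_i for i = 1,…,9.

0.5, -1.8, -0.8, 3, -1.2, -0.4, 2.6, -0.8, -1.1

x=3: ŷ = 8.5 + 4.6·3 = 22.3; r = 22.8 − 22.3 = 0.5
x=4: ŷ = 8.5 + 4.6·4 = 26.9; r = 25.1 − 26.9 = -1.8
x=5: ŷ = 8.5 + 4.6·5 = 31.5; r = 30.7 − 31.5 = -0.8
x=6: ŷ = 8.5 + 4.6·6 = 36.1; r = 39.1 − 36.1 = 3
x=7: ŷ = 8.5 + 4.6·7 = 40.7; r = 39.5 − 40.7 = -1.2
x=8: ŷ = 8.5 + 4.6·8 = 45.3; r = 44.9 − 45.3 = -0.4
x=9: ŷ = 8.5 + 4.6·9 = 49.9; r = 52.5 − 49.9 = 2.6
x=10: ŷ = 8.5 + 4.6·10 = 54.5; r = 53.7 − 54.5 = -0.8
x=11: ŷ = 8.5 + 4.6·11 = 59.1; r = 58 − 59.1 = -1.1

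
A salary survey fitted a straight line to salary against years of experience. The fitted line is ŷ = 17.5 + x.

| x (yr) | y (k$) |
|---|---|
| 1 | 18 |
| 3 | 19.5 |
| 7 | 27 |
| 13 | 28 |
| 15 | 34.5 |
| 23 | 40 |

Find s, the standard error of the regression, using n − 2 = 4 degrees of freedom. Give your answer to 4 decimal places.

s = 2.1213

x=1: ŷ = 17.5 + 1 = 18.5; e = 18 − 18.5 = -0.5
x=3: ŷ = 17.5 + 3 = 20.5; e = 19.5 − 20.5 = -1
x=7: ŷ = 17.5 + 7 = 24.5; e = 27 − 24.5 = 2.5
x=13: ŷ = 17.5 + 13 = 30.5; e = 28 − 30.5 = -2.5
x=15: ŷ = 17.5 + 15 = 32.5; e = 34.5 − 32.5 = 2
x=23: ŷ = 17.5 + 23 = 40.5; e = 40 − 40.5 = -0.5
SSE = 0.25 + 1 + 6.25 + 6.25 + 4 + 0.25 = 18
s = √(18/4) = √4.5 ≈ 2.1213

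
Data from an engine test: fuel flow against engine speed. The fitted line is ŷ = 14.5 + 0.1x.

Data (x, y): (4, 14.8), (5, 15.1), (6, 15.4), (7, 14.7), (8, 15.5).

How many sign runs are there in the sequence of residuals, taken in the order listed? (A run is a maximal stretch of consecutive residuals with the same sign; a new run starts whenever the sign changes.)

4 runs

x=4: ŷ = 14.5 + 0.1·4 = 14.9; e = 14.8 − 14.9 = -0.1
x=5: ŷ = 14.5 + 0.1·5 = 15; e = 15.1 − 15 = 0.1
x=6: ŷ = 14.5 + 0.1·6 = 15.1; e = 15.4 − 15.1 = 0.3
x=7: ŷ = 14.5 + 0.1·7 = 15.2; e = 14.7 − 15.2 = -0.5
x=8: ŷ = 14.5 + 0.1·8 = 15.3; e = 15.5 − 15.3 = 0.2
Signs: − + + − +
Runs: −×1, +×2, −×1, +×1 → 4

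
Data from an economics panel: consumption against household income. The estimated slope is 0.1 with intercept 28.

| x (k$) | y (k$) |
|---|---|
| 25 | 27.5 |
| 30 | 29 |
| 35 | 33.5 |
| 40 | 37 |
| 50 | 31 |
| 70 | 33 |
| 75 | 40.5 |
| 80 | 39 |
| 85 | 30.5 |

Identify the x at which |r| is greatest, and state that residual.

x = 85, r = -6

x=25: ŷ = 28 + 0.1·25 = 30.5; r = 27.5 − 30.5 = -3
x=30: ŷ = 28 + 0.1·30 = 31; r = 29 − 31 = -2
x=35: ŷ = 28 + 0.1·35 = 31.5; r = 33.5 − 31.5 = 2
x=40: ŷ = 28 + 0.1·40 = 32; r = 37 − 32 = 5
x=50: ŷ = 28 + 0.1·50 = 33; r = 31 − 33 = -2
x=70: ŷ = 28 + 0.1·70 = 35; r = 33 − 35 = -2
x=75: ŷ = 28 + 0.1·75 = 35.5; r = 40.5 − 35.5 = 5
x=80: ŷ = 28 + 0.1·80 = 36; r = 39 − 36 = 3
x=85: ŷ = 28 + 0.1·85 = 36.5; r = 30.5 − 36.5 = -6
Largest |r| is 6 at x = 85, residual -6.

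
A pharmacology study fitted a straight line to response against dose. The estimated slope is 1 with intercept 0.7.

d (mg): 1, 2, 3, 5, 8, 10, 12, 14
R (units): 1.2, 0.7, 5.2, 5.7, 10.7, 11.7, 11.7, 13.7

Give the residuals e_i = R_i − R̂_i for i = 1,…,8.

-0.5, -2, 1.5, 0, 2, 1, -1, -1

d=1: R̂ = 0.7 + 1 = 1.7; e = 1.2 − 1.7 = -0.5
d=2: R̂ = 0.7 + 2 = 2.7; e = 0.7 − 2.7 = -2
d=3: R̂ = 0.7 + 3 = 3.7; e = 5.2 − 3.7 = 1.5
d=5: R̂ = 0.7 + 5 = 5.7; e = 5.7 − 5.7 = 0
d=8: R̂ = 0.7 + 8 = 8.7; e = 10.7 − 8.7 = 2
d=10: R̂ = 0.7 + 10 = 10.7; e = 11.7 − 10.7 = 1
d=12: R̂ = 0.7 + 12 = 12.7; e = 11.7 − 12.7 = -1
d=14: R̂ = 0.7 + 14 = 14.7; e = 13.7 − 14.7 = -1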